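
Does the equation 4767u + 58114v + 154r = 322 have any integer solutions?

gcd(58114, 4767) = 7.
gcd(7, 154) = 7.
7 divides 322, so integer solutions exist.

yes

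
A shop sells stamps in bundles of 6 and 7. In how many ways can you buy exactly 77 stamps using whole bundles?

2

Need nonnegative integers with 6j + 7k = 77.
gcd(6, 7) = 1, and 6·(-1) + 7·(1) = 1.
So (j₀, k₀) = (-77, 77); general j = -77 + 7t, k = 77 - 6t.
j ≥ 0 ⇒ t ≥ 11; k ≥ 0 ⇒ t ≤ 12. That's 2 values of t.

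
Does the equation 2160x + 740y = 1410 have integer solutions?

no

gcd(2160, 740) = 20.
20 does not divide 1410 (remainder 10), so no integer solutions.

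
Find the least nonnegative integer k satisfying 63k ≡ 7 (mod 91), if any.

gcd(91, 63):
  91 = 1*63 + 28
  63 = 2*28 + 7
  28 = 4*7
so gcd(91, 63) = 7.
7 divides 7, so solutions exist.
Back-substitute for Bézout coefficients:
  7 = 63 - 2*28
  ... = 63*(3) + 91*(-2)
So 63*(3) ≡ 7 (mod 91); multiply by 1: k ≡ 3 (mod 13).
Smallest nonnegative: k = 3 mod 13 = 3.

3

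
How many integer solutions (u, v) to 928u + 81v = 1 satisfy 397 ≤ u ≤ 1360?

gcd(928, 81) = 1  (928 = 11*81 + 37, 81 = 2*37 + 7, 37 = 5*7 + 2, 7 = 3*2 + 1, 2 = 2*1).
Back-substituting, 928*(-35) + 81*(401) = 1.
Scale by 1: particular solution (-35, 401); reduce u mod 81: (46, -527).
General solution: u = 46 + 81t, v = -527 - 928t for integer t.
397 ≤ 46 + 81t ≤ 1360 gives t ∈ [5, 16], which is 12 values.

12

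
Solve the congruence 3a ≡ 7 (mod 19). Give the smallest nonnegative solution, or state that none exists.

15

gcd(19, 3):
  19 = 6*3 + 1
  3 = 3*1
so gcd(19, 3) = 1.
1 divides 7, so solutions exist.
Back-substitute for Bézout coefficients:
  1 = 19 - 6*3
  ... = 3*(-6) + 19*(1)
So 3*(-6) ≡ 1 (mod 19); multiply by 7: a ≡ -42 (mod 19).
Smallest nonnegative: a = -42 mod 19 = 15.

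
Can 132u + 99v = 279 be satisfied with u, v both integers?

gcd(132, 99):
  132 = 1×99 + 33
  99 = 3×33
so gcd(132, 99) = 33.
33 does not divide 279 (remainder 15), so no integer solutions.

no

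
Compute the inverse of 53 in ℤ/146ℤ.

gcd(146, 53):
  146 = 2·53 + 40
  53 = 1·40 + 13
  40 = 3·13 + 1
  13 = 13·1
so gcd(146, 53) = 1.
Back-substitute for Bézout coefficients:
  1 = 40 - 3·13
  ... = 53·(-11) + 146·(4)
So 53·-11 ≡ 1 (mod 146), and -11 mod 146 = 135.

135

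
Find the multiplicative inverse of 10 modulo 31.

gcd(31, 10):
  31 = 3*10 + 1
  10 = 10*1
so gcd(31, 10) = 1.
Back-substitute for Bézout coefficients:
  1 = 31 - 3*10
  ... = 10*(-3) + 31*(1)
So 10*-3 ≡ 1 (mod 31), and -3 mod 31 = 28.

28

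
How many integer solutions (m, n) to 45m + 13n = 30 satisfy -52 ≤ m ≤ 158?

gcd(45, 13):
  45 = 3×13 + 6
  13 = 2×6 + 1
  6 = 6×1
so gcd(45, 13) = 1.
Back-substitute for Bézout coefficients:
  1 = 13 - 2×6
  ... = 45×(-2) + 13×(7)
Scale by 30: particular solution (-60, 210); reduce m mod 13: (5, -15).
General solution: m = 5 + 13t, n = -15 - 45t for integer t.
-52 ≤ 5 + 13t ≤ 158 gives t ∈ [-4, 11], which is 16 values.

16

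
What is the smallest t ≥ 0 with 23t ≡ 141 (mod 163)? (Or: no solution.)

77

gcd(163, 23) = 1.
1 divides 141, so solutions exist.
By Bézout, 23*(78) + 163*(-11) = 1.
So 23*(78) ≡ 1 (mod 163); multiply by 141: t ≡ 10998 (mod 163).
Smallest nonnegative: t = 10998 mod 163 = 77.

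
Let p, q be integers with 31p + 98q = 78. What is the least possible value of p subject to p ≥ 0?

12

gcd(98, 31) = 1.
1 divides 78, so solutions exist.
By Bézout, 31×(19) + 98×(-6) = 1.
Scale by 78/1 = 78: (p₀, q₀) = (1482, -468).
General solution: p = 1482 + 98t, q = -468 - 31t for integer t.
p ≥ 0: smallest is 1482 mod 98 = 12 (at t = -15), with q = -3.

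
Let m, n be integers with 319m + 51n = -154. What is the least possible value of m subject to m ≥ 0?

47

gcd(319, 51) = 1.
1 divides -154, so solutions exist.
By Bézout, 319×(4) + 51×(-25) = 1.
Scale by -154/1 = -154: (m₀, n₀) = (-616, 3850).
General solution: m = -616 + 51t, n = 3850 - 319t for integer t.
m ≥ 0: smallest is -616 mod 51 = 47 (at t = 13), with n = -297.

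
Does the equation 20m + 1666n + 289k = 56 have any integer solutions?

yes

gcd(1666, 20) = 2  (1666 = 83*20 + 6, 20 = 3*6 + 2, 6 = 3*2).
gcd(2, 289) = 1.
1 divides 56, so integer solutions exist.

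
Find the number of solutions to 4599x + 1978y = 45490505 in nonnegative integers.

5

gcd(4599, 1978) = 1  (4599 = 2·1978 + 643, 1978 = 3·643 + 49, 643 = 13·49 + 6, 49 = 8·6 + 1, 6 = 6·1).
Back-substituting, 4599·(-323) + 1978·(751) = 1.
Scale by 45490505: one solution is (-14693433115, 34163369255). Reduce x mod 1978: (1425, 19685).
General: x = 1425 + 1978t, y = 19685 - 4599t.
x ≥ 0 ⇒ t ≥ 0; y ≥ 0 ⇒ t ≤ 4. So t ∈ [0, 4]: 5 solutions.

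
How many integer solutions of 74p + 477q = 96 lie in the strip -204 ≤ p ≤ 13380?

gcd(477, 74):
  477 = 6·74 + 33
  74 = 2·33 + 8
  33 = 4·8 + 1
  8 = 8·1
so gcd(477, 74) = 1.
Back-substitute for Bézout coefficients:
  1 = 33 - 4·8
  ... = 74·(-58) + 477·(9)
Scale by 96: particular solution (-5568, 864); reduce p mod 477: (156, -24).
General solution: p = 156 + 477t, q = -24 - 74t for integer t.
-204 ≤ 156 + 477t ≤ 13380 gives t ∈ [0, 27], which is 28 values.

28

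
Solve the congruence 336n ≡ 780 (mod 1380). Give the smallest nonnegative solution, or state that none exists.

105

gcd(1380, 336) = 12.
12 divides 780, so solutions exist.
By Bézout, 336×(37) + 1380×(-9) = 12.
So 336×(37) ≡ 12 (mod 1380); multiply by 65: n ≡ 2405 (mod 115).
Smallest nonnegative: n = 2405 mod 115 = 105.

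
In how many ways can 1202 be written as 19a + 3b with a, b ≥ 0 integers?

21

gcd(19, 3) = 1.
By Bézout, 19*(1) + 3*(-6) = 1.
One solution: (2, 388).
General: a = 2 + 3t, b = 388 - 19t.
a ≥ 0 ⇒ t ≥ 0; b ≥ 0 ⇒ t ≤ 20. So t ∈ [0, 20]: 21 solutions.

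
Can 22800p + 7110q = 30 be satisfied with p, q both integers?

yes

gcd(22800, 7110) = 30  (22800 = 3×7110 + 1470, 7110 = 4×1470 + 1230, 1470 = 1×1230 + 240, 1230 = 5×240 + 30, 240 = 8×30).
30 divides 30, so integer solutions exist.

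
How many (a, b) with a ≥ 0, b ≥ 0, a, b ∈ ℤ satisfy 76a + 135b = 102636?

gcd(135, 76) = 1  (135 = 1×76 + 59, 76 = 1×59 + 17, 59 = 3×17 + 8, 17 = 2×8 + 1, 8 = 8×1).
Back-substituting, 76×(16) + 135×(-9) = 1.
Scale by 102636: one solution is (1642176, -923724). Reduce a mod 135: (36, 740).
General: a = 36 + 135t, b = 740 - 76t.
a ≥ 0 ⇒ t ≥ 0; b ≥ 0 ⇒ t ≤ 9. So t ∈ [0, 9]: 10 solutions.

10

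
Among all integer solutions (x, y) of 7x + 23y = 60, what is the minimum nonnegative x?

gcd(23, 7):
  23 = 3·7 + 2
  7 = 3·2 + 1
  2 = 2·1
so gcd(23, 7) = 1.
1 divides 60, so solutions exist.
Back-substitute for Bézout coefficients:
  1 = 7 - 3·2
  ... = 7·(10) + 23·(-3)
Scale by 60/1 = 60: (x₀, y₀) = (600, -180).
General solution: x = 600 + 23t, y = -180 - 7t for integer t.
x ≥ 0: smallest is 600 mod 23 = 2 (at t = -26), with y = 2.

2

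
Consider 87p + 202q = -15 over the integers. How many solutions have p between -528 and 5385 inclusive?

29

gcd(202, 87) = 1.
By Bézout, 87*(-65) + 202*(28) = 1.
Particular solution: (167, -72).
General solution: p = 167 + 202t, q = -72 - 87t for integer t.
-528 ≤ 167 + 202t ≤ 5385 gives t ∈ [-3, 25], which is 29 values.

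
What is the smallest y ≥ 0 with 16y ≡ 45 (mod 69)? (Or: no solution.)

gcd(69, 16):
  69 = 4×16 + 5
  16 = 3×5 + 1
  5 = 5×1
so gcd(69, 16) = 1.
1 divides 45, so solutions exist.
Back-substitute for Bézout coefficients:
  1 = 16 - 3×5
  ... = 16×(13) + 69×(-3)
So 16×(13) ≡ 1 (mod 69); multiply by 45: y ≡ 585 (mod 69).
Smallest nonnegative: y = 585 mod 69 = 33.

33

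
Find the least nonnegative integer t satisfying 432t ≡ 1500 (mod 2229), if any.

602

gcd(2229, 432):
  2229 = 5×432 + 69
  432 = 6×69 + 18
  69 = 3×18 + 15
  18 = 1×15 + 3
  15 = 5×3
so gcd(2229, 432) = 3.
3 divides 1500, so solutions exist.
Back-substitute for Bézout coefficients:
  3 = 18 - 1×15
  ... = 432×(129) + 2229×(-25)
So 432×(129) ≡ 3 (mod 2229); multiply by 500: t ≡ 64500 (mod 743).
Smallest nonnegative: t = 64500 mod 743 = 602.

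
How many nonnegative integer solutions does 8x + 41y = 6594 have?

gcd(41, 8) = 1  (41 = 5×8 + 1, 8 = 8×1).
Back-substituting, 8×(-5) + 41×(1) = 1.
Scale by 6594: one solution is (-32970, 6594). Reduce x mod 41: (35, 154).
General: x = 35 + 41t, y = 154 - 8t.
x ≥ 0 ⇒ t ≥ 0; y ≥ 0 ⇒ t ≤ 19. So t ∈ [0, 19]: 20 solutions.

20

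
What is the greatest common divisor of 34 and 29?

gcd(34, 29):
  34 = 1*29 + 5
  29 = 5*5 + 4
  5 = 1*4 + 1
  4 = 4*1
so gcd(34, 29) = 1.

1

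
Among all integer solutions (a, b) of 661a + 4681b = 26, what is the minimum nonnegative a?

gcd(4681, 661):
  4681 = 7×661 + 54
  661 = 12×54 + 13
  54 = 4×13 + 2
  13 = 6×2 + 1
  2 = 2×1
so gcd(4681, 661) = 1.
1 divides 26, so solutions exist.
Back-substitute for Bézout coefficients:
  1 = 13 - 6×2
  ... = 661×(2167) + 4681×(-306)
Scale by 26/1 = 26: (a₀, b₀) = (56342, -7956).
General solution: a = 56342 + 4681t, b = -7956 - 661t for integer t.
a ≥ 0: smallest is 56342 mod 4681 = 170 (at t = -12), with b = -24.

170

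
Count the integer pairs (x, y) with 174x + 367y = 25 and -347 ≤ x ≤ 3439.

11

gcd(367, 174) = 1.
By Bézout, 174·(-116) + 367·(55) = 1.
Particular solution: (36, -17).
General solution: x = 36 + 367t, y = -17 - 174t for integer t.
-347 ≤ 36 + 367t ≤ 3439 gives t ∈ [-1, 9], which is 11 values.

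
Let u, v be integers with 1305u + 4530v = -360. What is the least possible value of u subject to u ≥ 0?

208

gcd(4530, 1305):
  4530 = 3×1305 + 615
  1305 = 2×615 + 75
  615 = 8×75 + 15
  75 = 5×15
so gcd(4530, 1305) = 15.
15 divides -360, so solutions exist.
Back-substitute for Bézout coefficients:
  15 = 615 - 8×75
  ... = 1305×(-59) + 4530×(17)
Scale by -360/15 = -24: (u₀, v₀) = (1416, -408).
General solution: u = 1416 + 302t, v = -408 - 87t for integer t.
u ≥ 0: smallest is 1416 mod 302 = 208 (at t = -4), with v = -60.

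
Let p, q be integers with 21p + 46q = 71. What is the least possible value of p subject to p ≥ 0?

gcd(46, 21) = 1  (46 = 2*21 + 4, 21 = 5*4 + 1, 4 = 4*1).
1 divides 71, so solutions exist.
Back-substituting, 21*(11) + 46*(-5) = 1.
Scale by 71/1 = 71: (p₀, q₀) = (781, -355).
General solution: p = 781 + 46t, q = -355 - 21t for integer t.
p ≥ 0: smallest is 781 mod 46 = 45 (at t = -16), with q = -19.

45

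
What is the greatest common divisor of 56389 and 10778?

gcd(56389, 10778):
  56389 = 5×10778 + 2499
  10778 = 4×2499 + 782
  2499 = 3×782 + 153
  782 = 5×153 + 17
  153 = 9×17
so gcd(56389, 10778) = 17.

17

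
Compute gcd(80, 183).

1

gcd(183, 80) = 1  (183 = 2·80 + 23, 80 = 3·23 + 11, 23 = 2·11 + 1, 11 = 11·1).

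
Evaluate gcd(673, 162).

1

gcd(673, 162) = 1  (673 = 4·162 + 25, 162 = 6·25 + 12, 25 = 2·12 + 1, 12 = 12·1).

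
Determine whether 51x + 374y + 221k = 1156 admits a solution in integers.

gcd(374, 51) = 17  (374 = 7·51 + 17, 51 = 3·17).
gcd(17, 221) = 17.
17 divides 1156, so integer solutions exist.

yes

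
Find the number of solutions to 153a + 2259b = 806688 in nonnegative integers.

gcd(2259, 153) = 9.
By Bézout, 153*(-59) + 2259*(4) = 9.
One solution: (31, 355).
General: a = 31 + 251t, b = 355 - 17t.
a ≥ 0 ⇒ t ≥ 0; b ≥ 0 ⇒ t ≤ 20. So t ∈ [0, 20]: 21 solutions.

21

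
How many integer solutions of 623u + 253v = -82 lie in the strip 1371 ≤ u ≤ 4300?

12

gcd(623, 253) = 1  (623 = 2*253 + 117, 253 = 2*117 + 19, 117 = 6*19 + 3, 19 = 6*3 + 1, 3 = 3*1).
Back-substituting, 623*(-80) + 253*(197) = 1.
Scale by -82: particular solution (6560, -16154); reduce u mod 253: (235, -579).
General solution: u = 235 + 253t, v = -579 - 623t for integer t.
1371 ≤ 235 + 253t ≤ 4300 gives t ∈ [5, 16], which is 12 values.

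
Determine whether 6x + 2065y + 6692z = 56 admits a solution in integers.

yes

gcd(2065, 6) = 1  (2065 = 344×6 + 1, 6 = 6×1).
gcd(1, 6692) = 1.
1 divides 56, so integer solutions exist.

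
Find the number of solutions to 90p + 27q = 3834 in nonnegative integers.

gcd(90, 27) = 9  (90 = 3*27 + 9, 27 = 3*9).
Back-substituting, 90*(1) + 27*(-3) = 9.
Scale by 426: one solution is (426, -1278). Reduce p mod 3: (0, 142).
General: p = 0 + 3t, q = 142 - 10t.
p ≥ 0 ⇒ t ≥ 0; q ≥ 0 ⇒ t ≤ 14. So t ∈ [0, 14]: 15 solutions.

15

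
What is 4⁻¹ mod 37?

28

gcd(37, 4):
  37 = 9*4 + 1
  4 = 4*1
so gcd(37, 4) = 1.
Back-substitute for Bézout coefficients:
  1 = 37 - 9*4
  ... = 4*(-9) + 37*(1)
So 4*-9 ≡ 1 (mod 37), and -9 mod 37 = 28.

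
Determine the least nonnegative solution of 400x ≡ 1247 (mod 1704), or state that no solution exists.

gcd(1704, 400):
  1704 = 4*400 + 104
  400 = 3*104 + 88
  104 = 1*88 + 16
  88 = 5*16 + 8
  16 = 2*8
so gcd(1704, 400) = 8.
8 does not divide 1247, so the congruence has no solution.

no solution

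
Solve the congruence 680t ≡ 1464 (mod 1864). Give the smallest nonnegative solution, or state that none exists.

gcd(1864, 680):
  1864 = 2*680 + 504
  680 = 1*504 + 176
  504 = 2*176 + 152
  176 = 1*152 + 24
  152 = 6*24 + 8
  24 = 3*8
so gcd(1864, 680) = 8.
8 divides 1464, so solutions exist.
Back-substitute for Bézout coefficients:
  8 = 152 - 6*24
  ... = 680*(-74) + 1864*(27)
So 680*(-74) ≡ 8 (mod 1864); multiply by 183: t ≡ -13542 (mod 233).
Smallest nonnegative: t = -13542 mod 233 = 205.

205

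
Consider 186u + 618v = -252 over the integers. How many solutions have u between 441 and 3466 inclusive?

gcd(618, 186):
  618 = 3×186 + 60
  186 = 3×60 + 6
  60 = 10×6
so gcd(618, 186) = 6.
Back-substitute for Bézout coefficients:
  6 = 186 - 3×60
  ... = 186×(10) + 618×(-3)
Scale by -42: particular solution (-420, 126); reduce u mod 103: (95, -29).
General solution: u = 95 + 103t, v = -29 - 31t for integer t.
441 ≤ 95 + 103t ≤ 3466 gives t ∈ [4, 32], which is 29 values.

29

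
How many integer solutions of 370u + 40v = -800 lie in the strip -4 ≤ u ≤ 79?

21

gcd(370, 40):
  370 = 9·40 + 10
  40 = 4·10
so gcd(370, 40) = 10.
Back-substitute for Bézout coefficients:
  10 = 370 - 9·40
  ... = 370·(1) + 40·(-9)
Scale by -80: particular solution (-80, 720); reduce u mod 4: (0, -20).
General solution: u = 0 + 4t, v = -20 - 37t for integer t.
-4 ≤ 0 + 4t ≤ 79 gives t ∈ [-1, 19], which is 21 values.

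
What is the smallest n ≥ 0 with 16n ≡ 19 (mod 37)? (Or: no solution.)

22

gcd(37, 16):
  37 = 2×16 + 5
  16 = 3×5 + 1
  5 = 5×1
so gcd(37, 16) = 1.
1 divides 19, so solutions exist.
Back-substitute for Bézout coefficients:
  1 = 16 - 3×5
  ... = 16×(7) + 37×(-3)
So 16×(7) ≡ 1 (mod 37); multiply by 19: n ≡ 133 (mod 37).
Smallest nonnegative: n = 133 mod 37 = 22.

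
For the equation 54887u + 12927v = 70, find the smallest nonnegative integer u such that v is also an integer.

gcd(54887, 12927) = 1.
1 divides 70, so solutions exist.
By Bézout, 54887×(-919) + 12927×(3902) = 1.
Scale by 70/1 = 70: (u₀, v₀) = (-64330, 273140).
General solution: u = -64330 + 12927t, v = 273140 - 54887t for integer t.
u ≥ 0: smallest is -64330 mod 12927 = 305 (at t = 5), with v = -1295.

305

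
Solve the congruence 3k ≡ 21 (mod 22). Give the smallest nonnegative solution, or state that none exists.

gcd(22, 3) = 1.
1 divides 21, so solutions exist.
By Bézout, 3×(-7) + 22×(1) = 1.
So 3×(-7) ≡ 1 (mod 22); multiply by 21: k ≡ -147 (mod 22).
Smallest nonnegative: k = -147 mod 22 = 7.

7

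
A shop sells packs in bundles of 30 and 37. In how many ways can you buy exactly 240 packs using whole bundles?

1

Need nonnegative integers with 30j + 37k = 240.
gcd(30, 37) = 1, and 30·(-16) + 37·(13) = 1.
So (j₀, k₀) = (-3840, 3120); general j = -3840 + 37t, k = 3120 - 30t.
j ≥ 0 ⇒ t ≥ 104; k ≥ 0 ⇒ t ≤ 104. That's 1 value of t.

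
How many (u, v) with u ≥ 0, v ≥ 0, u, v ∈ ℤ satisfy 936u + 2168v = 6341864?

25

gcd(2168, 936) = 8.
By Bézout, 936*(-44) + 2168*(19) = 8.
One solution: (158, 2857).
General: u = 158 + 271t, v = 2857 - 117t.
u ≥ 0 ⇒ t ≥ 0; v ≥ 0 ⇒ t ≤ 24. So t ∈ [0, 24]: 25 solutions.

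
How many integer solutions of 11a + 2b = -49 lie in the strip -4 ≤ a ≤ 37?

gcd(11, 2) = 1.
By Bézout, 11*(1) + 2*(-5) = 1.
Particular solution: (1, -30).
General solution: a = 1 + 2t, b = -30 - 11t for integer t.
-4 ≤ 1 + 2t ≤ 37 gives t ∈ [-2, 18], which is 21 values.

21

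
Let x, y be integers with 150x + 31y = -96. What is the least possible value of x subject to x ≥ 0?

13

gcd(150, 31) = 1  (150 = 4*31 + 26, 31 = 1*26 + 5, 26 = 5*5 + 1, 5 = 5*1).
1 divides -96, so solutions exist.
Back-substituting, 150*(6) + 31*(-29) = 1.
Scale by -96/1 = -96: (x₀, y₀) = (-576, 2784).
General solution: x = -576 + 31t, y = 2784 - 150t for integer t.
x ≥ 0: smallest is -576 mod 31 = 13 (at t = 19), with y = -66.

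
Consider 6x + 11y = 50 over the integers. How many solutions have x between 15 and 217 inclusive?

gcd(11, 6) = 1.
By Bézout, 6*(2) + 11*(-1) = 1.
Particular solution: (1, 4).
General solution: x = 1 + 11t, y = 4 - 6t for integer t.
15 ≤ 1 + 11t ≤ 217 gives t ∈ [2, 19], which is 18 values.

18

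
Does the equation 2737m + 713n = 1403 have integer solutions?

gcd(2737, 713) = 23  (2737 = 3*713 + 598, 713 = 1*598 + 115, 598 = 5*115 + 23, 115 = 5*23).
23 divides 1403, so integer solutions exist.

yes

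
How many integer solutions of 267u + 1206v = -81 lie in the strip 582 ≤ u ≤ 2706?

gcd(1206, 267):
  1206 = 4*267 + 138
  267 = 1*138 + 129
  138 = 1*129 + 9
  129 = 14*9 + 3
  9 = 3*3
so gcd(1206, 267) = 3.
Back-substitute for Bézout coefficients:
  3 = 129 - 14*9
  ... = 267*(131) + 1206*(-29)
Scale by -27: particular solution (-3537, 783); reduce u mod 402: (81, -18).
General solution: u = 81 + 402t, v = -18 - 89t for integer t.
582 ≤ 81 + 402t ≤ 2706 gives t ∈ [2, 6], which is 5 values.

5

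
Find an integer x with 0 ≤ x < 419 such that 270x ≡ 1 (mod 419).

gcd(419, 270):
  419 = 1*270 + 149
  270 = 1*149 + 121
  149 = 1*121 + 28
  121 = 4*28 + 9
  28 = 3*9 + 1
  9 = 9*1
so gcd(419, 270) = 1.
Back-substitute for Bézout coefficients:
  1 = 28 - 3*9
  ... = 270*(-45) + 419*(29)
So 270*-45 ≡ 1 (mod 419), and -45 mod 419 = 374.

374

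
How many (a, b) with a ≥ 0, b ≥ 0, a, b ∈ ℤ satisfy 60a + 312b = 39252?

25

gcd(312, 60):
  312 = 5*60 + 12
  60 = 5*12
so gcd(312, 60) = 12.
Back-substitute for Bézout coefficients:
  12 = 312 - 5*60
  ... = 60*(-5) + 312*(1)
Scale by 3271: one solution is (-16355, 3271). Reduce a mod 26: (25, 121).
General: a = 25 + 26t, b = 121 - 5t.
a ≥ 0 ⇒ t ≥ 0; b ≥ 0 ⇒ t ≤ 24. So t ∈ [0, 24]: 25 solutions.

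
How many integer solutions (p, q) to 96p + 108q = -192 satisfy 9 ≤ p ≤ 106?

gcd(108, 96):
  108 = 1×96 + 12
  96 = 8×12
so gcd(108, 96) = 12.
Back-substitute for Bézout coefficients:
  12 = 108 - 1×96
  ... = 96×(-1) + 108×(1)
Scale by -16: particular solution (16, -16); reduce p mod 9: (7, -8).
General solution: p = 7 + 9t, q = -8 - 8t for integer t.
9 ≤ 7 + 9t ≤ 106 gives t ∈ [1, 11], which is 11 values.

11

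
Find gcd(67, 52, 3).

gcd(67, 52):
  67 = 1×52 + 15
  52 = 3×15 + 7
  15 = 2×7 + 1
  7 = 7×1
so gcd(67, 52) = 1.
gcd(1, 3) = 1.

1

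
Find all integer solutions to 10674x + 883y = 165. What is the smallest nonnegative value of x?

104

gcd(10674, 883) = 1.
1 divides 165, so solutions exist.
By Bézout, 10674*(-283) + 883*(3421) = 1.
Scale by 165/1 = 165: (x₀, y₀) = (-46695, 564465).
General solution: x = -46695 + 883t, y = 564465 - 10674t for integer t.
x ≥ 0: smallest is -46695 mod 883 = 104 (at t = 53), with y = -1257.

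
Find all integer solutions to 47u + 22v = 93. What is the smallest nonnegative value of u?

9

gcd(47, 22):
  47 = 2×22 + 3
  22 = 7×3 + 1
  3 = 3×1
so gcd(47, 22) = 1.
1 divides 93, so solutions exist.
Back-substitute for Bézout coefficients:
  1 = 22 - 7×3
  ... = 47×(-7) + 22×(15)
Scale by 93/1 = 93: (u₀, v₀) = (-651, 1395).
General solution: u = -651 + 22t, v = 1395 - 47t for integer t.
u ≥ 0: smallest is -651 mod 22 = 9 (at t = 30), with v = -15.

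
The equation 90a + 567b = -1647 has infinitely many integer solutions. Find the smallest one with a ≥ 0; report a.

gcd(567, 90) = 9.
9 divides -1647, so solutions exist.
By Bézout, 90×(19) + 567×(-3) = 9.
Scale by -1647/9 = -183: (a₀, b₀) = (-3477, 549).
General solution: a = -3477 + 63t, b = 549 - 10t for integer t.
a ≥ 0: smallest is -3477 mod 63 = 51 (at t = 56), with b = -11.

51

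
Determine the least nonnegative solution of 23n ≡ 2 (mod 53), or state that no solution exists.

7

gcd(53, 23):
  53 = 2×23 + 7
  23 = 3×7 + 2
  7 = 3×2 + 1
  2 = 2×1
so gcd(53, 23) = 1.
1 divides 2, so solutions exist.
Back-substitute for Bézout coefficients:
  1 = 7 - 3×2
  ... = 23×(-23) + 53×(10)
So 23×(-23) ≡ 1 (mod 53); multiply by 2: n ≡ -46 (mod 53).
Smallest nonnegative: n = -46 mod 53 = 7.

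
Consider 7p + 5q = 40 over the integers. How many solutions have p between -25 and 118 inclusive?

29

gcd(7, 5) = 1.
By Bézout, 7*(-2) + 5*(3) = 1.
Particular solution: (0, 8).
General solution: p = 0 + 5t, q = 8 - 7t for integer t.
-25 ≤ 0 + 5t ≤ 118 gives t ∈ [-5, 23], which is 29 values.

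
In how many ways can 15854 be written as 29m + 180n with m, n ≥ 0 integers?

3

gcd(180, 29) = 1.
By Bézout, 29×(-31) + 180×(5) = 1.
One solution: (106, 71).
General: m = 106 + 180t, n = 71 - 29t.
m ≥ 0 ⇒ t ≥ 0; n ≥ 0 ⇒ t ≤ 2. So t ∈ [0, 2]: 3 solutions.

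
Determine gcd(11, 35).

1

gcd(35, 11):
  35 = 3*11 + 2
  11 = 5*2 + 1
  2 = 2*1
so gcd(35, 11) = 1.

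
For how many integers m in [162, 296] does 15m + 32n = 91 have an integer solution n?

gcd(32, 15):
  32 = 2×15 + 2
  15 = 7×2 + 1
  2 = 2×1
so gcd(32, 15) = 1.
Back-substitute for Bézout coefficients:
  1 = 15 - 7×2
  ... = 15×(15) + 32×(-7)
Scale by 91: particular solution (1365, -637); reduce m mod 32: (21, -7).
General solution: m = 21 + 32t, n = -7 - 15t for integer t.
162 ≤ 21 + 32t ≤ 296 gives t ∈ [5, 8], which is 4 values.

4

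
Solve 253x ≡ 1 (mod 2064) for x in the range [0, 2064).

1909

gcd(2064, 253) = 1.
By Bézout, 253·(-155) + 2064·(19) = 1.
So 253·-155 ≡ 1 (mod 2064), and -155 mod 2064 = 1909.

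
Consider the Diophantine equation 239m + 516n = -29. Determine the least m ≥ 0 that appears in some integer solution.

gcd(516, 239):
  516 = 2×239 + 38
  239 = 6×38 + 11
  38 = 3×11 + 5
  11 = 2×5 + 1
  5 = 5×1
so gcd(516, 239) = 1.
1 divides -29, so solutions exist.
Back-substitute for Bézout coefficients:
  1 = 11 - 2×5
  ... = 239×(95) + 516×(-44)
Scale by -29/1 = -29: (m₀, n₀) = (-2755, 1276).
General solution: m = -2755 + 516t, n = 1276 - 239t for integer t.
m ≥ 0: smallest is -2755 mod 516 = 341 (at t = 6), with n = -158.

341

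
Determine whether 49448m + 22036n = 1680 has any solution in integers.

yes

gcd(49448, 22036) = 28.
28 divides 1680, so integer solutions exist.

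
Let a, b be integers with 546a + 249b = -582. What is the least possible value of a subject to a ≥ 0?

19

gcd(546, 249):
  546 = 2*249 + 48
  249 = 5*48 + 9
  48 = 5*9 + 3
  9 = 3*3
so gcd(546, 249) = 3.
3 divides -582, so solutions exist.
Back-substitute for Bézout coefficients:
  3 = 48 - 5*9
  ... = 546*(26) + 249*(-57)
Scale by -582/3 = -194: (a₀, b₀) = (-5044, 11058).
General solution: a = -5044 + 83t, b = 11058 - 182t for integer t.
a ≥ 0: smallest is -5044 mod 83 = 19 (at t = 61), with b = -44.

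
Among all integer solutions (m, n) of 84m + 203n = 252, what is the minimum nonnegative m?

3

gcd(203, 84) = 7.
7 divides 252, so solutions exist.
By Bézout, 84·(-12) + 203·(5) = 7.
Scale by 252/7 = 36: (m₀, n₀) = (-432, 180).
General solution: m = -432 + 29t, n = 180 - 12t for integer t.
m ≥ 0: smallest is -432 mod 29 = 3 (at t = 15), with n = 0.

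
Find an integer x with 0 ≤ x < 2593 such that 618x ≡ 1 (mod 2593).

gcd(2593, 618) = 1  (2593 = 4*618 + 121, 618 = 5*121 + 13, 121 = 9*13 + 4, 13 = 3*4 + 1, 4 = 4*1).
Back-substituting, 618*(600) + 2593*(-143) = 1.
So 618*600 ≡ 1 (mod 2593), and 600 mod 2593 = 600.

600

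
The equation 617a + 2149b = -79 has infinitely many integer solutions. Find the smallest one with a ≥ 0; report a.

gcd(2149, 617) = 1  (2149 = 3·617 + 298, 617 = 2·298 + 21, 298 = 14·21 + 4, 21 = 5·4 + 1, 4 = 4·1).
1 divides -79, so solutions exist.
Back-substituting, 617·(512) + 2149·(-147) = 1.
Scale by -79/1 = -79: (a₀, b₀) = (-40448, 11613).
General solution: a = -40448 + 2149t, b = 11613 - 617t for integer t.
a ≥ 0: smallest is -40448 mod 2149 = 383 (at t = 19), with b = -110.

383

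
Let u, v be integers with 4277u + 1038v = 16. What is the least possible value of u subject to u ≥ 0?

gcd(4277, 1038) = 1  (4277 = 4·1038 + 125, 1038 = 8·125 + 38, 125 = 3·38 + 11, 38 = 3·11 + 5, 11 = 2·5 + 1, 5 = 5·1).
1 divides 16, so solutions exist.
Back-substituting, 4277·(191) + 1038·(-787) = 1.
Scale by 16/1 = 16: (u₀, v₀) = (3056, -12592).
General solution: u = 3056 + 1038t, v = -12592 - 4277t for integer t.
u ≥ 0: smallest is 3056 mod 1038 = 980 (at t = -2), with v = -4038.

980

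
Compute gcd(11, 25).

gcd(25, 11):
  25 = 2·11 + 3
  11 = 3·3 + 2
  3 = 1·2 + 1
  2 = 2·1
so gcd(25, 11) = 1.

1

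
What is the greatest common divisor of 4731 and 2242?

19

gcd(4731, 2242) = 19  (4731 = 2*2242 + 247, 2242 = 9*247 + 19, 247 = 13*19).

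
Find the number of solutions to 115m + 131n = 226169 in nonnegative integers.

15

gcd(131, 115) = 1.
By Bézout, 115×(-41) + 131×(36) = 1.
One solution: (37, 1694).
General: m = 37 + 131t, n = 1694 - 115t.
m ≥ 0 ⇒ t ≥ 0; n ≥ 0 ⇒ t ≤ 14. So t ∈ [0, 14]: 15 solutions.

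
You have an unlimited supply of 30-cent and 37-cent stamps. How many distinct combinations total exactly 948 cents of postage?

1

Need nonnegative integers with 30j + 37k = 948.
gcd(30, 37) = 1, and 30·(-16) + 37·(13) = 1.
So (j₀, k₀) = (-15168, 12324); general j = -15168 + 37t, k = 12324 - 30t.
j ≥ 0 ⇒ t ≥ 410; k ≥ 0 ⇒ t ≤ 410. That's 1 value of t.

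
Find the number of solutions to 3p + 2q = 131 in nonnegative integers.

gcd(3, 2) = 1.
By Bézout, 3×(1) + 2×(-1) = 1.
One solution: (1, 64).
General: p = 1 + 2t, q = 64 - 3t.
p ≥ 0 ⇒ t ≥ 0; q ≥ 0 ⇒ t ≤ 21. So t ∈ [0, 21]: 22 solutions.

22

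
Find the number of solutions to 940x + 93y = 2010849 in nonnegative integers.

gcd(940, 93) = 1  (940 = 10×93 + 10, 93 = 9×10 + 3, 10 = 3×3 + 1, 3 = 3×1).
Back-substituting, 940×(28) + 93×(-283) = 1.
Scale by 2010849: one solution is (56303772, -569070267). Reduce x mod 93: (84, 20773).
General: x = 84 + 93t, y = 20773 - 940t.
x ≥ 0 ⇒ t ≥ 0; y ≥ 0 ⇒ t ≤ 22. So t ∈ [0, 22]: 23 solutions.

23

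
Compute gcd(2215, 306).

1

gcd(2215, 306):
  2215 = 7×306 + 73
  306 = 4×73 + 14
  73 = 5×14 + 3
  14 = 4×3 + 2
  3 = 1×2 + 1
  2 = 2×1
so gcd(2215, 306) = 1.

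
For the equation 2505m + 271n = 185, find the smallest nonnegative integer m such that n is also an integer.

204

gcd(2505, 271) = 1.
1 divides 185, so solutions exist.
By Bézout, 2505·(-78) + 271·(721) = 1.
Scale by 185/1 = 185: (m₀, n₀) = (-14430, 133385).
General solution: m = -14430 + 271t, n = 133385 - 2505t for integer t.
m ≥ 0: smallest is -14430 mod 271 = 204 (at t = 54), with n = -1885.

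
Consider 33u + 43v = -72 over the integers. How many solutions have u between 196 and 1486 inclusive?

gcd(43, 33) = 1.
By Bézout, 33×(-13) + 43×(10) = 1.
Particular solution: (33, -27).
General solution: u = 33 + 43t, v = -27 - 33t for integer t.
196 ≤ 33 + 43t ≤ 1486 gives t ∈ [4, 33], which is 30 values.

30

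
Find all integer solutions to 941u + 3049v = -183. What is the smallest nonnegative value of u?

gcd(3049, 941):
  3049 = 3*941 + 226
  941 = 4*226 + 37
  226 = 6*37 + 4
  37 = 9*4 + 1
  4 = 4*1
so gcd(3049, 941) = 1.
1 divides -183, so solutions exist.
Back-substitute for Bézout coefficients:
  1 = 37 - 9*4
  ... = 941*(742) + 3049*(-229)
Scale by -183/1 = -183: (u₀, v₀) = (-135786, 41907).
General solution: u = -135786 + 3049t, v = 41907 - 941t for integer t.
u ≥ 0: smallest is -135786 mod 3049 = 1419 (at t = 45), with v = -438.

1419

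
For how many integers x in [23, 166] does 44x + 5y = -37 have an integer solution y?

gcd(44, 5) = 1.
By Bézout, 44*(-1) + 5*(9) = 1.
Particular solution: (2, -25).
General solution: x = 2 + 5t, y = -25 - 44t for integer t.
23 ≤ 2 + 5t ≤ 166 gives t ∈ [5, 32], which is 28 values.

28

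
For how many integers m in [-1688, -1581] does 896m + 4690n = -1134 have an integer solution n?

gcd(4690, 896) = 14  (4690 = 5×896 + 210, 896 = 4×210 + 56, 210 = 3×56 + 42, 56 = 1×42 + 14, 42 = 3×14).
Back-substituting, 896×(89) + 4690×(-17) = 14.
Scale by -81: particular solution (-7209, 1377); reduce m mod 335: (161, -31).
General solution: m = 161 + 335t, n = -31 - 64t for integer t.
-1688 ≤ 161 + 335t ≤ -1581 gives t ∈ [-5, -6], which is 0 values.

0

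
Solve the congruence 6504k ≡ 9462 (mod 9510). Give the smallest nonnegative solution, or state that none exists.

gcd(9510, 6504) = 6  (9510 = 1*6504 + 3006, 6504 = 2*3006 + 492, 3006 = 6*492 + 54, 492 = 9*54 + 6, 54 = 9*6).
6 divides 9462, so solutions exist.
Back-substituting, 6504*(174) + 9510*(-119) = 6.
So 6504*(174) ≡ 6 (mod 9510); multiply by 1577: k ≡ 274398 (mod 1585).
Smallest nonnegative: k = 274398 mod 1585 = 193.

193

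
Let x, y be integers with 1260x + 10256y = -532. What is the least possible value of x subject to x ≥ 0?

1481

gcd(10256, 1260) = 4  (10256 = 8*1260 + 176, 1260 = 7*176 + 28, 176 = 6*28 + 8, 28 = 3*8 + 4, 8 = 2*4).
4 divides -532, so solutions exist.
Back-substituting, 1260*(1107) + 10256*(-136) = 4.
Scale by -532/4 = -133: (x₀, y₀) = (-147231, 18088).
General solution: x = -147231 + 2564t, y = 18088 - 315t for integer t.
x ≥ 0: smallest is -147231 mod 2564 = 1481 (at t = 58), with y = -182.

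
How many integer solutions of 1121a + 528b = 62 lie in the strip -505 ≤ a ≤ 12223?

gcd(1121, 528) = 1.
By Bézout, 1121·(65) + 528·(-138) = 1.
Particular solution: (334, -709).
General solution: a = 334 + 528t, b = -709 - 1121t for integer t.
-505 ≤ 334 + 528t ≤ 12223 gives t ∈ [-1, 22], which is 24 values.

24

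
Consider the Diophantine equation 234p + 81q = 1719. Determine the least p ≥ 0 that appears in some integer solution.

gcd(234, 81):
  234 = 2·81 + 72
  81 = 1·72 + 9
  72 = 8·9
so gcd(234, 81) = 9.
9 divides 1719, so solutions exist.
Back-substitute for Bézout coefficients:
  9 = 81 - 1·72
  ... = 234·(-1) + 81·(3)
Scale by 1719/9 = 191: (p₀, q₀) = (-191, 573).
General solution: p = -191 + 9t, q = 573 - 26t for integer t.
p ≥ 0: smallest is -191 mod 9 = 7 (at t = 22), with q = 1.

7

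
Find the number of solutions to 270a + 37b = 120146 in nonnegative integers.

gcd(270, 37) = 1  (270 = 7·37 + 11, 37 = 3·11 + 4, 11 = 2·4 + 3, 4 = 1·3 + 1, 3 = 3·1).
Back-substituting, 270·(-10) + 37·(73) = 1.
Scale by 120146: one solution is (-1201460, 8770658). Reduce a mod 37: (4, 3218).
General: a = 4 + 37t, b = 3218 - 270t.
a ≥ 0 ⇒ t ≥ 0; b ≥ 0 ⇒ t ≤ 11. So t ∈ [0, 11]: 12 solutions.

12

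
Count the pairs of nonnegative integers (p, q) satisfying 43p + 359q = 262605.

17

gcd(359, 43) = 1  (359 = 8·43 + 15, 43 = 2·15 + 13, 15 = 1·13 + 2, 13 = 6·2 + 1, 2 = 2·1).
Back-substituting, 43·(167) + 359·(-20) = 1.
Scale by 262605: one solution is (43855035, -5252100). Reduce p mod 359: (313, 694).
General: p = 313 + 359t, q = 694 - 43t.
p ≥ 0 ⇒ t ≥ 0; q ≥ 0 ⇒ t ≤ 16. So t ∈ [0, 16]: 17 solutions.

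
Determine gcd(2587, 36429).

1

gcd(36429, 2587) = 1  (36429 = 14·2587 + 211, 2587 = 12·211 + 55, 211 = 3·55 + 46, 55 = 1·46 + 9, 46 = 5·9 + 1, 9 = 9·1).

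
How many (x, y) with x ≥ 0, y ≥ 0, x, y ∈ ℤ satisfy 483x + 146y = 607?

gcd(483, 146):
  483 = 3·146 + 45
  146 = 3·45 + 11
  45 = 4·11 + 1
  11 = 11·1
so gcd(483, 146) = 1.
Back-substitute for Bézout coefficients:
  1 = 45 - 4·11
  ... = 483·(13) + 146·(-43)
Scale by 607: one solution is (7891, -26101). Reduce x mod 146: (7, -19).
General: x = 7 + 146t, y = -19 - 483t.
x ≥ 0 ⇒ t ≥ 0; y ≥ 0 ⇒ t ≤ -1. So t ∈ [0, -1]: 0 solutions.

0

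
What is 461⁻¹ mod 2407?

1817

gcd(2407, 461):
  2407 = 5·461 + 102
  461 = 4·102 + 53
  102 = 1·53 + 49
  53 = 1·49 + 4
  49 = 12·4 + 1
  4 = 4·1
so gcd(2407, 461) = 1.
Back-substitute for Bézout coefficients:
  1 = 49 - 12·4
  ... = 461·(-590) + 2407·(113)
So 461·-590 ≡ 1 (mod 2407), and -590 mod 2407 = 1817.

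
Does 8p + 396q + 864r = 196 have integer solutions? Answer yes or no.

gcd(396, 8):
  396 = 49·8 + 4
  8 = 2·4
so gcd(396, 8) = 4.
gcd(4, 864) = 4.
4 divides 196, so integer solutions exist.

yes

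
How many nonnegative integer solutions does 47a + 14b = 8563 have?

gcd(47, 14) = 1.
By Bézout, 47*(3) + 14*(-10) = 1.
One solution: (13, 568).
General: a = 13 + 14t, b = 568 - 47t.
a ≥ 0 ⇒ t ≥ 0; b ≥ 0 ⇒ t ≤ 12. So t ∈ [0, 12]: 13 solutions.

13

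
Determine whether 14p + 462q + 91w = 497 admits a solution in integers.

gcd(462, 14):
  462 = 33·14
so gcd(462, 14) = 14.
gcd(14, 91) = 7.
7 divides 497, so integer solutions exist.

yes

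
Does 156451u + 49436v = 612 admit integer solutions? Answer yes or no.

yes

gcd(156451, 49436) = 17  (156451 = 3×49436 + 8143, 49436 = 6×8143 + 578, 8143 = 14×578 + 51, 578 = 11×51 + 17, 51 = 3×17).
17 divides 612, so integer solutions exist.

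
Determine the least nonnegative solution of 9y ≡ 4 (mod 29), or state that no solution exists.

23

gcd(29, 9) = 1.
1 divides 4, so solutions exist.
By Bézout, 9·(13) + 29·(-4) = 1.
So 9·(13) ≡ 1 (mod 29); multiply by 4: y ≡ 52 (mod 29).
Smallest nonnegative: y = 52 mod 29 = 23.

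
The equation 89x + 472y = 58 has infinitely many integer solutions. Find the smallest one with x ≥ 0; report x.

234

gcd(472, 89):
  472 = 5×89 + 27
  89 = 3×27 + 8
  27 = 3×8 + 3
  8 = 2×3 + 2
  3 = 1×2 + 1
  2 = 2×1
so gcd(472, 89) = 1.
1 divides 58, so solutions exist.
Back-substitute for Bézout coefficients:
  1 = 3 - 1×2
  ... = 89×(-175) + 472×(33)
Scale by 58/1 = 58: (x₀, y₀) = (-10150, 1914).
General solution: x = -10150 + 472t, y = 1914 - 89t for integer t.
x ≥ 0: smallest is -10150 mod 472 = 234 (at t = 22), with y = -44.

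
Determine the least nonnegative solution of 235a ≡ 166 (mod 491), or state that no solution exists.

gcd(491, 235):
  491 = 2*235 + 21
  235 = 11*21 + 4
  21 = 5*4 + 1
  4 = 4*1
so gcd(491, 235) = 1.
1 divides 166, so solutions exist.
Back-substitute for Bézout coefficients:
  1 = 21 - 5*4
  ... = 235*(-117) + 491*(56)
So 235*(-117) ≡ 1 (mod 491); multiply by 166: a ≡ -19422 (mod 491).
Smallest nonnegative: a = -19422 mod 491 = 218.

218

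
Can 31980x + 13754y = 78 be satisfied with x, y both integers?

yes

gcd(31980, 13754) = 26.
26 divides 78, so integer solutions exist.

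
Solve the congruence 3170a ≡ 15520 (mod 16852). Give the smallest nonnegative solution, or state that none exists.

7474

gcd(16852, 3170) = 2  (16852 = 5×3170 + 1002, 3170 = 3×1002 + 164, 1002 = 6×164 + 18, 164 = 9×18 + 2, 18 = 9×2).
2 divides 15520, so solutions exist.
Back-substituting, 3170×(925) + 16852×(-174) = 2.
So 3170×(925) ≡ 2 (mod 16852); multiply by 7760: a ≡ 7178000 (mod 8426).
Smallest nonnegative: a = 7178000 mod 8426 = 7474.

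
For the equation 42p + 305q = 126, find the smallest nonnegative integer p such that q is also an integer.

gcd(305, 42) = 1.
1 divides 126, so solutions exist.
By Bézout, 42·(138) + 305·(-19) = 1.
Scale by 126/1 = 126: (p₀, q₀) = (17388, -2394).
General solution: p = 17388 + 305t, q = -2394 - 42t for integer t.
p ≥ 0: smallest is 17388 mod 305 = 3 (at t = -57), with q = 0.

3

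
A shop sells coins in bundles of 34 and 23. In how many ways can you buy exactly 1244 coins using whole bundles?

1

Need nonnegative integers with 34j + 23k = 1244.
gcd(34, 23) = 1, and 34·(-2) + 23·(3) = 1.
So (j₀, k₀) = (-2488, 3732); general j = -2488 + 23t, k = 3732 - 34t.
j ≥ 0 ⇒ t ≥ 109; k ≥ 0 ⇒ t ≤ 109. That's 1 value of t.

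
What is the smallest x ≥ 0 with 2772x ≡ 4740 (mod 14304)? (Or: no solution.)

301

gcd(14304, 2772) = 12.
12 divides 4740, so solutions exist.
By Bézout, 2772*(-129) + 14304*(25) = 12.
So 2772*(-129) ≡ 12 (mod 14304); multiply by 395: x ≡ -50955 (mod 1192).
Smallest nonnegative: x = -50955 mod 1192 = 301.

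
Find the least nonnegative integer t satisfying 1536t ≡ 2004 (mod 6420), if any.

gcd(6420, 1536) = 12  (6420 = 4×1536 + 276, 1536 = 5×276 + 156, 276 = 1×156 + 120, 156 = 1×120 + 36, 120 = 3×36 + 12, 36 = 3×12).
12 divides 2004, so solutions exist.
Back-substituting, 1536×(-163) + 6420×(39) = 12.
So 1536×(-163) ≡ 12 (mod 6420); multiply by 167: t ≡ -27221 (mod 535).
Smallest nonnegative: t = -27221 mod 535 = 64.

64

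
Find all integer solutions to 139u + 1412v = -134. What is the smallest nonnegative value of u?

gcd(1412, 139) = 1  (1412 = 10×139 + 22, 139 = 6×22 + 7, 22 = 3×7 + 1, 7 = 7×1).
1 divides -134, so solutions exist.
Back-substituting, 139×(-193) + 1412×(19) = 1.
Scale by -134/1 = -134: (u₀, v₀) = (25862, -2546).
General solution: u = 25862 + 1412t, v = -2546 - 139t for integer t.
u ≥ 0: smallest is 25862 mod 1412 = 446 (at t = -18), with v = -44.

446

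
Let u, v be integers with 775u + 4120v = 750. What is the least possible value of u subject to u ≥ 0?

gcd(4120, 775) = 5.
5 divides 750, so solutions exist.
By Bézout, 775*(-101) + 4120*(19) = 5.
Scale by 750/5 = 150: (u₀, v₀) = (-15150, 2850).
General solution: u = -15150 + 824t, v = 2850 - 155t for integer t.
u ≥ 0: smallest is -15150 mod 824 = 506 (at t = 19), with v = -95.

506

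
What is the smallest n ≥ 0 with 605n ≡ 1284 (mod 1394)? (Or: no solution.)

gcd(1394, 605) = 1  (1394 = 2·605 + 184, 605 = 3·184 + 53, 184 = 3·53 + 25, 53 = 2·25 + 3, 25 = 8·3 + 1, 3 = 3·1).
1 divides 1284, so solutions exist.
Back-substituting, 605·(-447) + 1394·(194) = 1.
So 605·(-447) ≡ 1 (mod 1394); multiply by 1284: n ≡ -573948 (mod 1394).
Smallest nonnegative: n = -573948 mod 1394 = 380.

380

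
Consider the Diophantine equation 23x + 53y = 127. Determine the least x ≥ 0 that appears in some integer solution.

47

gcd(53, 23) = 1  (53 = 2*23 + 7, 23 = 3*7 + 2, 7 = 3*2 + 1, 2 = 2*1).
1 divides 127, so solutions exist.
Back-substituting, 23*(-23) + 53*(10) = 1.
Scale by 127/1 = 127: (x₀, y₀) = (-2921, 1270).
General solution: x = -2921 + 53t, y = 1270 - 23t for integer t.
x ≥ 0: smallest is -2921 mod 53 = 47 (at t = 56), with y = -18.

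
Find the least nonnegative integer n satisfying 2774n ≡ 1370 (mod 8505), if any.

gcd(8505, 2774):
  8505 = 3*2774 + 183
  2774 = 15*183 + 29
  183 = 6*29 + 9
  29 = 3*9 + 2
  9 = 4*2 + 1
  2 = 2*1
so gcd(8505, 2774) = 1.
1 divides 1370, so solutions exist.
Back-substitute for Bézout coefficients:
  1 = 9 - 4*2
  ... = 2774*(-3811) + 8505*(1243)
So 2774*(-3811) ≡ 1 (mod 8505); multiply by 1370: n ≡ -5221070 (mod 8505).
Smallest nonnegative: n = -5221070 mod 8505 = 1000.

1000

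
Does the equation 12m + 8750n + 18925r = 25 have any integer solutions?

gcd(8750, 12) = 2  (8750 = 729·12 + 2, 12 = 6·2).
gcd(2, 18925) = 1.
1 divides 25, so integer solutions exist.

yes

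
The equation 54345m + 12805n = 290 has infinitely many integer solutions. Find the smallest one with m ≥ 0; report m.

gcd(54345, 12805) = 5  (54345 = 4·12805 + 3125, 12805 = 4·3125 + 305, 3125 = 10·305 + 75, 305 = 4·75 + 5, 75 = 15·5).
5 divides 290, so solutions exist.
Back-substituting, 54345·(-168) + 12805·(713) = 5.
Scale by 290/5 = 58: (m₀, n₀) = (-9744, 41354).
General solution: m = -9744 + 2561t, n = 41354 - 10869t for integer t.
m ≥ 0: smallest is -9744 mod 2561 = 500 (at t = 4), with n = -2122.

500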